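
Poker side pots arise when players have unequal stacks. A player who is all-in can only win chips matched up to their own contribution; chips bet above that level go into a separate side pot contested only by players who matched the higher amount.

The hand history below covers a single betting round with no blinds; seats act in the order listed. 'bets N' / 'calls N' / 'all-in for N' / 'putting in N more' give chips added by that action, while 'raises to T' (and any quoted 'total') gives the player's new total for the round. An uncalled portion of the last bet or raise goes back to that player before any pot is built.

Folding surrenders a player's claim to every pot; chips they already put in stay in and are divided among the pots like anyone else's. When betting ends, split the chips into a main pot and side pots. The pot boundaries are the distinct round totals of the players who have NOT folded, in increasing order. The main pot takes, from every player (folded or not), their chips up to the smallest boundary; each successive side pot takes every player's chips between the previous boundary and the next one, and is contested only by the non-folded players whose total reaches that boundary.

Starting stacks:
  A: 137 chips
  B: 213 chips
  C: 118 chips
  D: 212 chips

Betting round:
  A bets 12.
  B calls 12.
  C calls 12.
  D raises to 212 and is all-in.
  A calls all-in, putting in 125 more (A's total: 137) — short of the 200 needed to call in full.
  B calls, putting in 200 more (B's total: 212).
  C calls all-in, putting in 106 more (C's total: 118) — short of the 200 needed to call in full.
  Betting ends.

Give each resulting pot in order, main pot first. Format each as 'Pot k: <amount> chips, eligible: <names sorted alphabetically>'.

Contributions: A=137, B=212, C=118, D=212
Pot levels (distinct totals of non-folded players): 118, 137, 212
Layer 1-118: 118 each from A, B, C, D = 118*4 = 472 chips; eligible A, B, C, D
Layer 119-137: 19 each from A, B, D = 19*3 = 57 chips; eligible A, B, D
Layer 138-212: 75 each from B, D = 75*2 = 150 chips; eligible B, D

Pot 1: 472 chips, eligible: A, B, C, D
Pot 2: 57 chips, eligible: A, B, D
Pot 3: 150 chips, eligible: B, D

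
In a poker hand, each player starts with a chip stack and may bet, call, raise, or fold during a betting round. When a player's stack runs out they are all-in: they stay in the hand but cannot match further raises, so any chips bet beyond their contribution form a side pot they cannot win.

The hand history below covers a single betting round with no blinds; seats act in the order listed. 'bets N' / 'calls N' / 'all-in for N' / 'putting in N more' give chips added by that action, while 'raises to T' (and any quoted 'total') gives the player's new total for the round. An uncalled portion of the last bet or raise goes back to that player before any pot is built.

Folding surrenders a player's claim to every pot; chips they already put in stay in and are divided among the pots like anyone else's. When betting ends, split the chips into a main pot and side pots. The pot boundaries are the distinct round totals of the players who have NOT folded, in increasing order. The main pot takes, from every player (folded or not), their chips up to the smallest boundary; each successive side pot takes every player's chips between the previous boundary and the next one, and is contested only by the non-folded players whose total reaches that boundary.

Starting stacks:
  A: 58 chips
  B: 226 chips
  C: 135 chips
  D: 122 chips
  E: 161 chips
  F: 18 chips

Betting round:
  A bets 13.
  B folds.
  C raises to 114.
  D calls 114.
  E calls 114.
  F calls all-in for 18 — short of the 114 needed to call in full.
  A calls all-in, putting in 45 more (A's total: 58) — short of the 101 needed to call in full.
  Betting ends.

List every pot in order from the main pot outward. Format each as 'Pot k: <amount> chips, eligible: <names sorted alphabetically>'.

Contributions: A=58, C=114, D=114, E=114, F=18
Folded: B
Pot levels (distinct totals of non-folded players): 18, 58, 114
Layer 1-18: 18 each from A, C, D, E, F = 18*5 = 90 chips; eligible A, C, D, E, F
Layer 19-58: 40 each from A, C, D, E = 40*4 = 160 chips; eligible A, C, D, E
Layer 59-114: 56 each from C, D, E = 56*3 = 168 chips; eligible C, D, E

Pot 1: 90 chips, eligible: A, C, D, E, F
Pot 2: 160 chips, eligible: A, C, D, E
Pot 3: 168 chips, eligible: C, D, E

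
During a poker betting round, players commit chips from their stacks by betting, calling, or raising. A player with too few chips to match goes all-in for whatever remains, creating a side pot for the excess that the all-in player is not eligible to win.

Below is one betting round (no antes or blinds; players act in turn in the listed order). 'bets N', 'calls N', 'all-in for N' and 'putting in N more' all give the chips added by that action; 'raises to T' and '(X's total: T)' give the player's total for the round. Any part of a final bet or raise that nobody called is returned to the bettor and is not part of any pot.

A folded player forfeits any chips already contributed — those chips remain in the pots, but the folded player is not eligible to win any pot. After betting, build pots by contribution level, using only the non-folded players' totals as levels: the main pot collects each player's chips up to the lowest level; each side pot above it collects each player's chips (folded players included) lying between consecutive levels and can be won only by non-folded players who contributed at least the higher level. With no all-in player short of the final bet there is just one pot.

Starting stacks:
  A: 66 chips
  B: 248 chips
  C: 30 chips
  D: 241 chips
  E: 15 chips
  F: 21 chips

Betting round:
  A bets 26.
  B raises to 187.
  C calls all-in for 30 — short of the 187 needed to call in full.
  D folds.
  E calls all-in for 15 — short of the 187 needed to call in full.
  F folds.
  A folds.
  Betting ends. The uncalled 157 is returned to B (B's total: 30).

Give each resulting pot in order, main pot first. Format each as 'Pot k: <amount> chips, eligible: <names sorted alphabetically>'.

Contributions (after 157 returned to B): A=26, B=30, C=30, E=15
Folded: A, D, F
Pot levels (distinct totals of non-folded players): 15, 30
Layer 1-15: 15 each from A, B, C, E = 15*4 = 60 chips; eligible B, C, E
Layer 16-30: A 11 + B 15 + C 15 = 41 chips; eligible B, C

Pot 1: 60 chips, eligible: B, C, E
Pot 2: 41 chips, eligible: B, C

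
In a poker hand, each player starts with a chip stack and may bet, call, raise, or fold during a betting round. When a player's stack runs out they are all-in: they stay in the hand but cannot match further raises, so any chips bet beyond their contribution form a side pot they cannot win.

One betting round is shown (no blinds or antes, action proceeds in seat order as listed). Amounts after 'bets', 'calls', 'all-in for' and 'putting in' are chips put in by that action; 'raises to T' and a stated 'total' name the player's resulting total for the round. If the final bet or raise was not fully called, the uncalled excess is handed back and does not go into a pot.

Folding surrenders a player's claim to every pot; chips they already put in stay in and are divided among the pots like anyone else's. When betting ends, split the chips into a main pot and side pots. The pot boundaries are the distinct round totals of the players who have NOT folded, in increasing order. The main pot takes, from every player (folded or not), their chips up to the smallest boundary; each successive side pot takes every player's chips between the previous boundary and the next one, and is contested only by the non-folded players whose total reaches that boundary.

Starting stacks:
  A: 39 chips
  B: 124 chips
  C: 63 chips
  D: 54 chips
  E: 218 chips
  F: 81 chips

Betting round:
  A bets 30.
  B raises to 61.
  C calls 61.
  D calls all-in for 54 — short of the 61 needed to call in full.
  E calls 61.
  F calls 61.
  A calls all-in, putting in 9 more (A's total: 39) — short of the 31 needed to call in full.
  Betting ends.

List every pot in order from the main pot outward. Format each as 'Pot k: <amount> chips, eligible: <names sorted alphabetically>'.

Pot 1: 234 chips, eligible: A, B, C, D, E, F
Pot 2: 75 chips, eligible: B, C, D, E, F
Pot 3: 28 chips, eligible: B, C, E, F

Derivation:
Contributions: A=39, B=61, C=61, D=54, E=61, F=61
Pot levels (distinct totals of non-folded players): 39, 54, 61
Layer 1-39: 39 each from A, B, C, D, E, F = 39*6 = 234 chips; eligible A, B, C, D, E, F
Layer 40-54: 15 each from B, C, D, E, F = 15*5 = 75 chips; eligible B, C, D, E, F
Layer 55-61: 7 each from B, C, E, F = 7*4 = 28 chips; eligible B, C, E, F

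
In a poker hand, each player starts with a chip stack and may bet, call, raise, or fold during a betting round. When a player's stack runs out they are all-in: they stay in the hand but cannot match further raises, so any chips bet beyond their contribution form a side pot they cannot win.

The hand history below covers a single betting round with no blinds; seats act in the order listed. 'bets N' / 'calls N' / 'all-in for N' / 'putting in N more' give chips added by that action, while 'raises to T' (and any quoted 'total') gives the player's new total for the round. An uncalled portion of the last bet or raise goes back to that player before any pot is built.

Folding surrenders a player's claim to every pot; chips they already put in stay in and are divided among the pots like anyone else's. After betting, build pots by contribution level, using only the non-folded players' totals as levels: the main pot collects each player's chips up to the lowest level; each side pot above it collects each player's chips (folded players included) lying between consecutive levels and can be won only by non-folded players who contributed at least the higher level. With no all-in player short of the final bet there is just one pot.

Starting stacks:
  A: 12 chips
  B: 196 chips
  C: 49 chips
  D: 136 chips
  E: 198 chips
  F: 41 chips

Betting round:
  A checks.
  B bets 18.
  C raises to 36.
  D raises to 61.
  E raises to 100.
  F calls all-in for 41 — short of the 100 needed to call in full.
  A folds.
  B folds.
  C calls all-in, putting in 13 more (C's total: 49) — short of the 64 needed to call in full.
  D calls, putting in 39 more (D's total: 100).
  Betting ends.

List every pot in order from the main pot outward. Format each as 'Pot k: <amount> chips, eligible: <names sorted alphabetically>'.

Pot 1: 182 chips, eligible: C, D, E, F
Pot 2: 24 chips, eligible: C, D, E
Pot 3: 102 chips, eligible: D, E

Derivation:
Contributions: B=18, C=49, D=100, E=100, F=41
Folded: A, B
Pot levels (distinct totals of non-folded players): 41, 49, 100
Layer 1-41: B 18 + C 41 + D 41 + E 41 + F 41 = 182 chips; eligible C, D, E, F
Layer 42-49: 8 each from C, D, E = 8*3 = 24 chips; eligible C, D, E
Layer 50-100: 51 each from D, E = 51*2 = 102 chips; eligible D, E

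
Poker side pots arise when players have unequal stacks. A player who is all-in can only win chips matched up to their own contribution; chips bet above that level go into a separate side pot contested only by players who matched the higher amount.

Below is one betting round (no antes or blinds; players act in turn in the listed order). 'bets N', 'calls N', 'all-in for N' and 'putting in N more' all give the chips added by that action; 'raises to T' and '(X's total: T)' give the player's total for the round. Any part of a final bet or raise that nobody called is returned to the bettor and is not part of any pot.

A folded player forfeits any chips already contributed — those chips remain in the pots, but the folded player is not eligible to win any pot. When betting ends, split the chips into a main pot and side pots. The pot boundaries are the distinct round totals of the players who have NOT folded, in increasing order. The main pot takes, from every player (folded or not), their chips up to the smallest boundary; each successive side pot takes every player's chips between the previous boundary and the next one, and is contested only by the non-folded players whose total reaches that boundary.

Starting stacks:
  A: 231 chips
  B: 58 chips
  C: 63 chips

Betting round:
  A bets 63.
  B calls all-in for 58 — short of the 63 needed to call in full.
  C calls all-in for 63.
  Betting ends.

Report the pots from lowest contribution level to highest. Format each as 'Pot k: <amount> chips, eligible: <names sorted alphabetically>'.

Contributions: A=63, B=58, C=63
Pot levels (distinct totals of non-folded players): 58, 63
Layer 1-58: 58 each from A, B, C = 58*3 = 174 chips; eligible A, B, C
Layer 59-63: 5 each from A, C = 5*2 = 10 chips; eligible A, C

Pot 1: 174 chips, eligible: A, B, C
Pot 2: 10 chips, eligible: A, C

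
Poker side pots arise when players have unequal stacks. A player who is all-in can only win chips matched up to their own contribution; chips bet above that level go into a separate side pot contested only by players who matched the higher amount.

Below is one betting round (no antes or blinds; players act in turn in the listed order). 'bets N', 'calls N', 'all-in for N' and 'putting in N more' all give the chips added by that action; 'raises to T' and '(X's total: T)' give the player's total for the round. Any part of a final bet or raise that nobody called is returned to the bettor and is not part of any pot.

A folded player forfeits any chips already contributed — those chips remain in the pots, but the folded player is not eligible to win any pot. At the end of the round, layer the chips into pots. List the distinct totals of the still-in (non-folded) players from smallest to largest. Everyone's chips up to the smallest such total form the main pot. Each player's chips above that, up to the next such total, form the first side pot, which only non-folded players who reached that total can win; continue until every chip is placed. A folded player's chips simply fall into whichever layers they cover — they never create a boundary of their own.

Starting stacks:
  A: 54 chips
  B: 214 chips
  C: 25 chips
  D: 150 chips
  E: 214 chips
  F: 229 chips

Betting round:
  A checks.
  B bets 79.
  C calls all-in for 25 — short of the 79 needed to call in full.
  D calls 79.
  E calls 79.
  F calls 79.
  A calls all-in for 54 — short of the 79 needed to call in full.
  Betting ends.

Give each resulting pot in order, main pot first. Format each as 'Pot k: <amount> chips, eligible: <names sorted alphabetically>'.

Pot 1: 150 chips, eligible: A, B, C, D, E, F
Pot 2: 145 chips, eligible: A, B, D, E, F
Pot 3: 100 chips, eligible: B, D, E, F

Derivation:
Contributions: A=54, B=79, C=25, D=79, E=79, F=79
Pot levels (distinct totals of non-folded players): 25, 54, 79
Layer 1-25: 25 each from A, B, C, D, E, F = 25*6 = 150 chips; eligible A, B, C, D, E, F
Layer 26-54: 29 each from A, B, D, E, F = 29*5 = 145 chips; eligible A, B, D, E, F
Layer 55-79: 25 each from B, D, E, F = 25*4 = 100 chips; eligible B, D, E, F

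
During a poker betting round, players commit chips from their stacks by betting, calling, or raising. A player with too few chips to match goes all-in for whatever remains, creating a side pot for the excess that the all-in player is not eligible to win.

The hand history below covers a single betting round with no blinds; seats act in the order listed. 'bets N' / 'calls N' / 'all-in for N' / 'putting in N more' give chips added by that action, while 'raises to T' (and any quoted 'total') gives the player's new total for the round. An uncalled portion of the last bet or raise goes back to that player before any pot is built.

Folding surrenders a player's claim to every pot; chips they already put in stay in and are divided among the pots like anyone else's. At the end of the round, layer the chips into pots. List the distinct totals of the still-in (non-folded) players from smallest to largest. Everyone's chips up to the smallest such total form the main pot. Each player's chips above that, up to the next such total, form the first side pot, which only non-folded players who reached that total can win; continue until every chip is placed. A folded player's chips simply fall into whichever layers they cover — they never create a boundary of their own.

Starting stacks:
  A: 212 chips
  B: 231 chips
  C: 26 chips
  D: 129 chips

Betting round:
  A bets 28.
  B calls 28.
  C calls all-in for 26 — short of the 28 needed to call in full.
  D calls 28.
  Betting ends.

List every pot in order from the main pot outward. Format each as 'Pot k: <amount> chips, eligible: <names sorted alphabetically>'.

Pot 1: 104 chips, eligible: A, B, C, D
Pot 2: 6 chips, eligible: A, B, D

Derivation:
Contributions: A=28, B=28, C=26, D=28
Pot levels (distinct totals of non-folded players): 26, 28
Layer 1-26: 26 each from A, B, C, D = 26*4 = 104 chips; eligible A, B, C, D
Layer 27-28: 2 each from A, B, D = 2*3 = 6 chips; eligible A, B, D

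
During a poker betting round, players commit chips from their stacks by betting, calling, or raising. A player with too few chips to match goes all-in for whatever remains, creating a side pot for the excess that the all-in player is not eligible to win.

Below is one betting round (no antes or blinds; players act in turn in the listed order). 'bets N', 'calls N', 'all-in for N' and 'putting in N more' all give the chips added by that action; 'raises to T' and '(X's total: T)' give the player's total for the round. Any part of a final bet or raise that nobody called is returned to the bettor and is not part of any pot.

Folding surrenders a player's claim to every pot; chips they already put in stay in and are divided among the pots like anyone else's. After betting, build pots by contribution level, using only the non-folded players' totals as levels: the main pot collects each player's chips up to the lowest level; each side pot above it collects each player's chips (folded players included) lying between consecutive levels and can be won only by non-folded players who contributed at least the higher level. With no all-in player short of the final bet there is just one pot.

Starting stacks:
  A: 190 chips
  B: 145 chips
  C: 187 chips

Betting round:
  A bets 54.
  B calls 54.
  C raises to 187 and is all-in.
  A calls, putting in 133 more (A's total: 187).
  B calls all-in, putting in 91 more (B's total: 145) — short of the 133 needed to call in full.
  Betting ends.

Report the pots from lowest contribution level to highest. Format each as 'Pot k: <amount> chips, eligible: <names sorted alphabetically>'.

Contributions: A=187, B=145, C=187
Pot levels (distinct totals of non-folded players): 145, 187
Layer 1-145: 145 each from A, B, C = 145*3 = 435 chips; eligible A, B, C
Layer 146-187: 42 each from A, C = 42*2 = 84 chips; eligible A, C

Pot 1: 435 chips, eligible: A, B, C
Pot 2: 84 chips, eligible: A, C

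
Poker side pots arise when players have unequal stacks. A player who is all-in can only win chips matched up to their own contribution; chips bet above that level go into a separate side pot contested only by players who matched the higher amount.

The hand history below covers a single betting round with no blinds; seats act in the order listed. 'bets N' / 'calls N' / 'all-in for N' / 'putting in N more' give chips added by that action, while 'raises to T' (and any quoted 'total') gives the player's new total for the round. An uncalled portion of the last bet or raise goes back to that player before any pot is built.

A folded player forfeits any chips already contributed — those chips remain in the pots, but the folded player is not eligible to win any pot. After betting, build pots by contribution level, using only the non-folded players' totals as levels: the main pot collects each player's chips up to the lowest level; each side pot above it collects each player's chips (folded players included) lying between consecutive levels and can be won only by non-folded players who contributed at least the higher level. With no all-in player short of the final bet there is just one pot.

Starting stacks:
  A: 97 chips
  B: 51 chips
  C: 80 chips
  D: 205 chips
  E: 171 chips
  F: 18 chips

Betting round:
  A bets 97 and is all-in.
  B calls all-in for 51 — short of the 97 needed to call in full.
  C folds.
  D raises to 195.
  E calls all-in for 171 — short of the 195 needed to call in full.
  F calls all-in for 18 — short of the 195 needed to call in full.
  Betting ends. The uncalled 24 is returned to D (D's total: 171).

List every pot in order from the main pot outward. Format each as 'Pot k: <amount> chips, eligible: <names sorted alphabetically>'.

Pot 1: 90 chips, eligible: A, B, D, E, F
Pot 2: 132 chips, eligible: A, B, D, E
Pot 3: 138 chips, eligible: A, D, E
Pot 4: 148 chips, eligible: D, E

Derivation:
Contributions (after 24 returned to D): A=97, B=51, D=171, E=171, F=18
Folded: C
Pot levels (distinct totals of non-folded players): 18, 51, 97, 171
Layer 1-18: 18 each from A, B, D, E, F = 18*5 = 90 chips; eligible A, B, D, E, F
Layer 19-51: 33 each from A, B, D, E = 33*4 = 132 chips; eligible A, B, D, E
Layer 52-97: 46 each from A, D, E = 46*3 = 138 chips; eligible A, D, E
Layer 98-171: 74 each from D, E = 74*2 = 148 chips; eligible D, E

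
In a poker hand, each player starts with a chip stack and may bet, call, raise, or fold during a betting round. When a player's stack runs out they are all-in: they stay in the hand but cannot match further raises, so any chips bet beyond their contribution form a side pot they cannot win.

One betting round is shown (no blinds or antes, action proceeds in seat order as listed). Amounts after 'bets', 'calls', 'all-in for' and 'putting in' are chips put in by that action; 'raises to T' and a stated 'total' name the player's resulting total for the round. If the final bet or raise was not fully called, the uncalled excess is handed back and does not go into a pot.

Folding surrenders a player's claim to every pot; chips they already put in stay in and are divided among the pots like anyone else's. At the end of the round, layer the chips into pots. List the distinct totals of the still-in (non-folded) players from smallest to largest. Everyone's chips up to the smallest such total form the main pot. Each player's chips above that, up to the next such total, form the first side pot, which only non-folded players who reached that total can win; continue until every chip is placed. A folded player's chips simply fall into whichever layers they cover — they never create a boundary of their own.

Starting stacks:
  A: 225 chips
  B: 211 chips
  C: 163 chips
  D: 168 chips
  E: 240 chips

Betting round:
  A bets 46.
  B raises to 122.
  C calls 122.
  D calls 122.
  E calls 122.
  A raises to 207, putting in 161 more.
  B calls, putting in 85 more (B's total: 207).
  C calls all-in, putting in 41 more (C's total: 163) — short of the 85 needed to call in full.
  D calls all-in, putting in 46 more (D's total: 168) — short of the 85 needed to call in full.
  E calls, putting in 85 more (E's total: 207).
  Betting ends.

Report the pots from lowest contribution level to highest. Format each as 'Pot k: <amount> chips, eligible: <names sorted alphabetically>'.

Pot 1: 815 chips, eligible: A, B, C, D, E
Pot 2: 20 chips, eligible: A, B, D, E
Pot 3: 117 chips, eligible: A, B, E

Derivation:
Contributions: A=207, B=207, C=163, D=168, E=207
Pot levels (distinct totals of non-folded players): 163, 168, 207
Layer 1-163: 163 each from A, B, C, D, E = 163*5 = 815 chips; eligible A, B, C, D, E
Layer 164-168: 5 each from A, B, D, E = 5*4 = 20 chips; eligible A, B, D, E
Layer 169-207: 39 each from A, B, E = 39*3 = 117 chips; eligible A, B, E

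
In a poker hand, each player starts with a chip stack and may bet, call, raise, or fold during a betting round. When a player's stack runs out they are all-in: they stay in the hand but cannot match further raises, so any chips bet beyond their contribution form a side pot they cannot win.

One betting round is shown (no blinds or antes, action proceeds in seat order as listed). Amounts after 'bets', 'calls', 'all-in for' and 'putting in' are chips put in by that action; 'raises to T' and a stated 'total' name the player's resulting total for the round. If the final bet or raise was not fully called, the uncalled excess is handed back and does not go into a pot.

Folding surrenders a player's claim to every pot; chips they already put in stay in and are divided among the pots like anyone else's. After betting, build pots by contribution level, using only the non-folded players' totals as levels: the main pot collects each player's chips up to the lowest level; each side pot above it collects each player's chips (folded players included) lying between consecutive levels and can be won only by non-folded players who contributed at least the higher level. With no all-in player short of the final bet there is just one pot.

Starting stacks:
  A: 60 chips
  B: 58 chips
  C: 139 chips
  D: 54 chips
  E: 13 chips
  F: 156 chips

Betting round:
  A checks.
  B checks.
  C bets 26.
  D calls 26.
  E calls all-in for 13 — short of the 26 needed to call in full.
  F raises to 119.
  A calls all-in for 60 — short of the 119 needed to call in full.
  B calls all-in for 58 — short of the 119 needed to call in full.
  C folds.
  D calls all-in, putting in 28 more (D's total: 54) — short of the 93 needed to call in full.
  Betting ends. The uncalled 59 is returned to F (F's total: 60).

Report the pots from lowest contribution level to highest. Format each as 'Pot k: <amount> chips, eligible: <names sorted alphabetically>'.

Contributions (after 59 returned to F): A=60, B=58, C=26, D=54, E=13, F=60
Folded: C
Pot levels (distinct totals of non-folded players): 13, 54, 58, 60
Layer 1-13: 13 each from A, B, C, D, E, F = 13*6 = 78 chips; eligible A, B, D, E, F
Layer 14-54: A 41 + B 41 + C 13 + D 41 + F 41 = 177 chips; eligible A, B, D, F
Layer 55-58: 4 each from A, B, F = 4*3 = 12 chips; eligible A, B, F
Layer 59-60: 2 each from A, F = 2*2 = 4 chips; eligible A, F

Pot 1: 78 chips, eligible: A, B, D, E, F
Pot 2: 177 chips, eligible: A, B, D, F
Pot 3: 12 chips, eligible: A, B, F
Pot 4: 4 chips, eligible: A, F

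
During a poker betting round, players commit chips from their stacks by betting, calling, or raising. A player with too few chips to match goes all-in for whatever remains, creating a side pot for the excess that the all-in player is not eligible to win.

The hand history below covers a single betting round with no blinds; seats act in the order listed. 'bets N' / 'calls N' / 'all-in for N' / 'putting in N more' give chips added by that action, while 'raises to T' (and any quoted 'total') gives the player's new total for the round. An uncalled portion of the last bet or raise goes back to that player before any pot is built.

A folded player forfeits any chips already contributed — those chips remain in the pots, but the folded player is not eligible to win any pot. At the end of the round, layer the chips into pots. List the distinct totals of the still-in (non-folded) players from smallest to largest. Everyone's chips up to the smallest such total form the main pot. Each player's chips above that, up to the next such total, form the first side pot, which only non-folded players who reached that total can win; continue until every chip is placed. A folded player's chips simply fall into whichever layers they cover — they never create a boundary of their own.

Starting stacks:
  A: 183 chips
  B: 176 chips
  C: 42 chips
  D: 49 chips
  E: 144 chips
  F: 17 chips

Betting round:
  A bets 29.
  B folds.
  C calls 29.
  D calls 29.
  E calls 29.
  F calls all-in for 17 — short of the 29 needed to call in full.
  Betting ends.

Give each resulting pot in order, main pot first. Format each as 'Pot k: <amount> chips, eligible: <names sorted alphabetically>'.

Contributions: A=29, C=29, D=29, E=29, F=17
Folded: B
Pot levels (distinct totals of non-folded players): 17, 29
Layer 1-17: 17 each from A, C, D, E, F = 17*5 = 85 chips; eligible A, C, D, E, F
Layer 18-29: 12 each from A, C, D, E = 12*4 = 48 chips; eligible A, C, D, E

Pot 1: 85 chips, eligible: A, C, D, E, F
Pot 2: 48 chips, eligible: A, C, D, E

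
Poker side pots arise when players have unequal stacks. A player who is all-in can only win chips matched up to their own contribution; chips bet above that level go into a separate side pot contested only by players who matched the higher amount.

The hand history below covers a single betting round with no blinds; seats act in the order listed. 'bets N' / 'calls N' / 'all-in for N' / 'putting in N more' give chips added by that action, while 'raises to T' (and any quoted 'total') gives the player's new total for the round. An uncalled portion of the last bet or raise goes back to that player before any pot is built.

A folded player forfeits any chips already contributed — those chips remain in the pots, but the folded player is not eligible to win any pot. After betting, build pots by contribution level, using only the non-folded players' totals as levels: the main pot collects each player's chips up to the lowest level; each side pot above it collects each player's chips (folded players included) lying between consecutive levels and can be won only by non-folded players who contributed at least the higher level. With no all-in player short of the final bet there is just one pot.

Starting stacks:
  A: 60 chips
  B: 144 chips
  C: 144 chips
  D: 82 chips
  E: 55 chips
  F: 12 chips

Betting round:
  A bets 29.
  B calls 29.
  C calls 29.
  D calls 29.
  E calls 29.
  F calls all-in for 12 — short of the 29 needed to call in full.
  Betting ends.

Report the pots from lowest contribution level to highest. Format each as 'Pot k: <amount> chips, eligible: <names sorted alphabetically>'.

Pot 1: 72 chips, eligible: A, B, C, D, E, F
Pot 2: 85 chips, eligible: A, B, C, D, E

Derivation:
Contributions: A=29, B=29, C=29, D=29, E=29, F=12
Pot levels (distinct totals of non-folded players): 12, 29
Layer 1-12: 12 each from A, B, C, D, E, F = 12*6 = 72 chips; eligible A, B, C, D, E, F
Layer 13-29: 17 each from A, B, C, D, E = 17*5 = 85 chips; eligible A, B, C, D, E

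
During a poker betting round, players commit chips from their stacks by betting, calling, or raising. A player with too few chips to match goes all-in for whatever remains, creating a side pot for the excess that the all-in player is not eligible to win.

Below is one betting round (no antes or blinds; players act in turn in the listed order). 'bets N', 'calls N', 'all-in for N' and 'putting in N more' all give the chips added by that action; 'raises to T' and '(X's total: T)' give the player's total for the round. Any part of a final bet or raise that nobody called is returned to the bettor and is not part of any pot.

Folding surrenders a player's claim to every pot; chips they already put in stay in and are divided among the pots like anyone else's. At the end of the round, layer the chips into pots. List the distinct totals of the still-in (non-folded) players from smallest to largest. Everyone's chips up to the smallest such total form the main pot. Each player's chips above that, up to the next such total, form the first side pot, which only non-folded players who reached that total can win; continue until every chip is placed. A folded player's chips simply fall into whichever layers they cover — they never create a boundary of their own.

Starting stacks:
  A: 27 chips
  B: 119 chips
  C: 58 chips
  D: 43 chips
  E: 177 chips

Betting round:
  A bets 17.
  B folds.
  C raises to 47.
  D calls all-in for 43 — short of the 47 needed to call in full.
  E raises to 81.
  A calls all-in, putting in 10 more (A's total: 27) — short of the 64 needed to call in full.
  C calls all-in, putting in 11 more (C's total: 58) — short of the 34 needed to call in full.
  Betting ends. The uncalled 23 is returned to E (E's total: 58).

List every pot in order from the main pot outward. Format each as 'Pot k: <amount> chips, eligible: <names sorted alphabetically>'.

Pot 1: 108 chips, eligible: A, C, D, E
Pot 2: 48 chips, eligible: C, D, E
Pot 3: 30 chips, eligible: C, E

Derivation:
Contributions (after 23 returned to E): A=27, C=58, D=43, E=58
Folded: B
Pot levels (distinct totals of non-folded players): 27, 43, 58
Layer 1-27: 27 each from A, C, D, E = 27*4 = 108 chips; eligible A, C, D, E
Layer 28-43: 16 each from C, D, E = 16*3 = 48 chips; eligible C, D, E
Layer 44-58: 15 each from C, E = 15*2 = 30 chips; eligible C, E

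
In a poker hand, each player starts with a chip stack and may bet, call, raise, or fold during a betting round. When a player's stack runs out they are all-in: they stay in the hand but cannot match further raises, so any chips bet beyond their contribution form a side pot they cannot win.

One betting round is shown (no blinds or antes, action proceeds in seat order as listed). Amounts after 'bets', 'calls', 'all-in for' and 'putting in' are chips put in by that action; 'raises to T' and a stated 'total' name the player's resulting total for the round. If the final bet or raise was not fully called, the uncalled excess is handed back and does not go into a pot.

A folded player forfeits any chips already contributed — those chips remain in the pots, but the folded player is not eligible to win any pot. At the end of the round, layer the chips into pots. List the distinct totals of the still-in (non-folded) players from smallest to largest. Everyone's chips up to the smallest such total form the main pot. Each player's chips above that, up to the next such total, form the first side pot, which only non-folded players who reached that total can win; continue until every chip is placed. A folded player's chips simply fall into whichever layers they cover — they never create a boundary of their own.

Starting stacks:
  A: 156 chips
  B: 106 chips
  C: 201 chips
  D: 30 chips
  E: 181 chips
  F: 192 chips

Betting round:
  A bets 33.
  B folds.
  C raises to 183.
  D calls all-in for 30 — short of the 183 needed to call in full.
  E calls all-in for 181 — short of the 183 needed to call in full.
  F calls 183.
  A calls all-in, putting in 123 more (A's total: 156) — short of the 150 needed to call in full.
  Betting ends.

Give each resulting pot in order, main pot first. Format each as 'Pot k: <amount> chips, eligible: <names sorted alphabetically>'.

Pot 1: 150 chips, eligible: A, C, D, E, F
Pot 2: 504 chips, eligible: A, C, E, F
Pot 3: 75 chips, eligible: C, E, F
Pot 4: 4 chips, eligible: C, F

Derivation:
Contributions: A=156, C=183, D=30, E=181, F=183
Folded: B
Pot levels (distinct totals of non-folded players): 30, 156, 181, 183
Layer 1-30: 30 each from A, C, D, E, F = 30*5 = 150 chips; eligible A, C, D, E, F
Layer 31-156: 126 each from A, C, E, F = 126*4 = 504 chips; eligible A, C, E, F
Layer 157-181: 25 each from C, E, F = 25*3 = 75 chips; eligible C, E, F
Layer 182-183: 2 each from C, F = 2*2 = 4 chips; eligible C, F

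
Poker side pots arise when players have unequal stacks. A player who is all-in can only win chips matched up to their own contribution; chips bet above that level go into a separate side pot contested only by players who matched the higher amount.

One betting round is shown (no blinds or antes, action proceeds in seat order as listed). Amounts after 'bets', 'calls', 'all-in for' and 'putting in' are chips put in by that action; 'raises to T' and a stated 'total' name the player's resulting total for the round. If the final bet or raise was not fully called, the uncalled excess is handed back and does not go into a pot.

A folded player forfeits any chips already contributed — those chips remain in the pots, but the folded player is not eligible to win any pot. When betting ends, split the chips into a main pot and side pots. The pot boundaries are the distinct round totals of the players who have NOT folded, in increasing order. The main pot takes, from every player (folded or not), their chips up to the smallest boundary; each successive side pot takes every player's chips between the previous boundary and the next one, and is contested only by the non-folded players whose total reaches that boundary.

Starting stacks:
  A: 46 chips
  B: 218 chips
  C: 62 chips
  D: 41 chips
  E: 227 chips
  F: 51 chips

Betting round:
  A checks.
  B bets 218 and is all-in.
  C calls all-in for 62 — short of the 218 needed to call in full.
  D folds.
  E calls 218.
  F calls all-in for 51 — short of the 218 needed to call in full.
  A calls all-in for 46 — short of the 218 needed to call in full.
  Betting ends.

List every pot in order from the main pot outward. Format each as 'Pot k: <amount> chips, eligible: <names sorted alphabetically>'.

Pot 1: 230 chips, eligible: A, B, C, E, F
Pot 2: 20 chips, eligible: B, C, E, F
Pot 3: 33 chips, eligible: B, C, E
Pot 4: 312 chips, eligible: B, E

Derivation:
Contributions: A=46, B=218, C=62, E=218, F=51
Folded: D
Pot levels (distinct totals of non-folded players): 46, 51, 62, 218
Layer 1-46: 46 each from A, B, C, E, F = 46*5 = 230 chips; eligible A, B, C, E, F
Layer 47-51: 5 each from B, C, E, F = 5*4 = 20 chips; eligible B, C, E, F
Layer 52-62: 11 each from B, C, E = 11*3 = 33 chips; eligible B, C, E
Layer 63-218: 156 each from B, E = 156*2 = 312 chips; eligible B, E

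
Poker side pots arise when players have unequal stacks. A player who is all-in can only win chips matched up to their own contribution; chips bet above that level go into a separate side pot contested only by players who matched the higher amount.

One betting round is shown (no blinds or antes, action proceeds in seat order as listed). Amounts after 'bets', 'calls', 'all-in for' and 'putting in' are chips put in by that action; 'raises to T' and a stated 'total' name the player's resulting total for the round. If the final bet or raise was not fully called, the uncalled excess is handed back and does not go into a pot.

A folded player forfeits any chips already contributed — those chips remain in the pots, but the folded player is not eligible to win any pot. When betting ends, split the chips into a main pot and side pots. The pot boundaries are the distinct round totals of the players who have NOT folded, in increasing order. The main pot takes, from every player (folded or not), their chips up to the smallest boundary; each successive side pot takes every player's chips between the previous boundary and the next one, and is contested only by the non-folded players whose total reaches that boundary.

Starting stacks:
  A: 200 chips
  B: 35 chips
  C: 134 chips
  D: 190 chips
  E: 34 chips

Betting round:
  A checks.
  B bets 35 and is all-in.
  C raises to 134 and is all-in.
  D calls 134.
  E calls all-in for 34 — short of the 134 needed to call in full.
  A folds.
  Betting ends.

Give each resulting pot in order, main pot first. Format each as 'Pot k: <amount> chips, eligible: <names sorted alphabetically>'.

Contributions: B=35, C=134, D=134, E=34
Folded: A
Pot levels (distinct totals of non-folded players): 34, 35, 134
Layer 1-34: 34 each from B, C, D, E = 34*4 = 136 chips; eligible B, C, D, E
Layer 35-35: 1 each from B, C, D = 1*3 = 3 chips; eligible B, C, D
Layer 36-134: 99 each from C, D = 99*2 = 198 chips; eligible C, D

Pot 1: 136 chips, eligible: B, C, D, E
Pot 2: 3 chips, eligible: B, C, D
Pot 3: 198 chips, eligible: C, D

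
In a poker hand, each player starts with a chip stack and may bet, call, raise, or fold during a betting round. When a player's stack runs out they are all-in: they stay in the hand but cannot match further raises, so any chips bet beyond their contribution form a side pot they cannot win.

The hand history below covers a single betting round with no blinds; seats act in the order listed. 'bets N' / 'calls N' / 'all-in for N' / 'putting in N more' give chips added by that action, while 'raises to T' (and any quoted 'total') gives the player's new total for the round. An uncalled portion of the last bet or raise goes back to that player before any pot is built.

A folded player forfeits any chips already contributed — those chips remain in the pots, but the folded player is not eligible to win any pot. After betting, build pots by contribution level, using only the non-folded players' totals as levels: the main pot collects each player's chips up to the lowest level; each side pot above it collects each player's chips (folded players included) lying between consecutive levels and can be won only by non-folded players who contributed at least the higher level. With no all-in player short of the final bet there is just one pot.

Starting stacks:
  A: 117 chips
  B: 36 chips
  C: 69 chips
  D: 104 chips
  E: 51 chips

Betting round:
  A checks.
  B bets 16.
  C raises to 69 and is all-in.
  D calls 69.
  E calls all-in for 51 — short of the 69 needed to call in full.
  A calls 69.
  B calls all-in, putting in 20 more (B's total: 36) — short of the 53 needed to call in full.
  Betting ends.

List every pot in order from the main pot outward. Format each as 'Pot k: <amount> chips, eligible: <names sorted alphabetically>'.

Contributions: A=69, B=36, C=69, D=69, E=51
Pot levels (distinct totals of non-folded players): 36, 51, 69
Layer 1-36: 36 each from A, B, C, D, E = 36*5 = 180 chips; eligible A, B, C, D, E
Layer 37-51: 15 each from A, C, D, E = 15*4 = 60 chips; eligible A, C, D, E
Layer 52-69: 18 each from A, C, D = 18*3 = 54 chips; eligible A, C, D

Pot 1: 180 chips, eligible: A, B, C, D, E
Pot 2: 60 chips, eligible: A, C, D, E
Pot 3: 54 chips, eligible: A, C, D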